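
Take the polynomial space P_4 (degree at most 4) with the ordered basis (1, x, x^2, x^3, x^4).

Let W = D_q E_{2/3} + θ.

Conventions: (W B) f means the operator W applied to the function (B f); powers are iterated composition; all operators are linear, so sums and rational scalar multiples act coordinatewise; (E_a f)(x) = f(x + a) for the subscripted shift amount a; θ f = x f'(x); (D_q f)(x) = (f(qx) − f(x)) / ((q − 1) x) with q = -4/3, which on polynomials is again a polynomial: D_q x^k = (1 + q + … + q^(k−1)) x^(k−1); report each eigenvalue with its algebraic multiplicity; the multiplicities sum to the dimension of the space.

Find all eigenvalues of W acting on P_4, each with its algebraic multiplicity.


image of 1: 0
image of x: x + 1
image of x^2: 2x^2 - (1/3)x + 4/3
image of x^3: 3x^3 + (13/9)x^2 - (2/3)x + 4/3
image of x^4: 4x^4 - (25/27)x^3 + (104/27)x^2 - (8/9)x + 32/27
the matrix is upper triangular; its diagonal is (0, 1, 2, 3, 4)
for a triangular matrix the eigenvalues are the diagonal entries, with algebraic multiplicity their repetition count

λ = 0 (multiplicity 1), λ = 1 (multiplicity 1), λ = 2 (multiplicity 1), λ = 3 (multiplicity 1), λ = 4 (multiplicity 1)


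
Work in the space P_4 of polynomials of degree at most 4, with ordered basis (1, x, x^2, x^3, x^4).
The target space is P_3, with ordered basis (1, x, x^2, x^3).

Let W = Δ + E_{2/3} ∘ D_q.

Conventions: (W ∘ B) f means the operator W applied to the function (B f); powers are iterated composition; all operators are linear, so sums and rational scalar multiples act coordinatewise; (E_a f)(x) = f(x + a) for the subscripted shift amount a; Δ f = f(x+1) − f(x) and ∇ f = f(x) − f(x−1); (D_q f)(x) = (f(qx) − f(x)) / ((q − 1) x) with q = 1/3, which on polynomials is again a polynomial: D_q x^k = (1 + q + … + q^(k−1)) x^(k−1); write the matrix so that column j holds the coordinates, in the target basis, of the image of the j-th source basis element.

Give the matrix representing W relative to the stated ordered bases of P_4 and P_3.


image of 1: 0
image of x: 2
image of x^2: (10/3)x + 17/9
image of x^3: (40/9)x^2 + (133/27)x + 133/81
image of x^4: (148/27)x^3 + (242/27)x^2 + (484/81)x + 1049/729
each image's coordinates form column j of the matrix

the matrix is [[0, 2, 17/9, 133/81, 1049/729]; [0, 0, 10/3, 133/27, 484/81]; [0, 0, 0, 40/9, 242/27]; [0, 0, 0, 0, 148/27]] (rows listed top to bottom)


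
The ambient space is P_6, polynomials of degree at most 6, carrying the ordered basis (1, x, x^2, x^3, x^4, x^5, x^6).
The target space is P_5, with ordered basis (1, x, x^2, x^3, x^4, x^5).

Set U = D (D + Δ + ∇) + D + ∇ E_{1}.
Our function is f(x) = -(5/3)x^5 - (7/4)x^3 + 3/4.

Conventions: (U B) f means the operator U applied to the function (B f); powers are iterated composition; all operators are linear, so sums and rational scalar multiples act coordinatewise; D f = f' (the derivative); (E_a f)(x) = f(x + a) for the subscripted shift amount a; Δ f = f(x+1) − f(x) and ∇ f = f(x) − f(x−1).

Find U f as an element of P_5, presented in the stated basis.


g(x) = -(50/3)x^4 - (350/3)x^3 - (163/6)x^2 - (447/4)x - 41/12

D f = -(25/3)x^4 - (21/4)x^2
Δ f = -(25/3)x^4 - (50/3)x^3 - (263/12)x^2 - (163/12)x - 41/12
∇ f = -(25/3)x^4 + (50/3)x^3 - (263/12)x^2 + (163/12)x - 41/12
(D + Δ + ∇) f = -25x^4 - (589/12)x^2 - 41/6
D (D + Δ + ∇) f = -100x^3 - (589/6)x
D f = -(25/3)x^4 - (21/4)x^2
E_{1} f = -(5/3)x^5 - (25/3)x^4 - (221/12)x^3 - (263/12)x^2 - (163/12)x - 8/3
∇ E_{1} f = -(25/3)x^4 - (50/3)x^3 - (263/12)x^2 - (163/12)x - 41/12
(D (D + Δ + ∇) + D + ∇ E_{1}) f = -(50/3)x^4 - (350/3)x^3 - (163/6)x^2 - (447/4)x - 41/12


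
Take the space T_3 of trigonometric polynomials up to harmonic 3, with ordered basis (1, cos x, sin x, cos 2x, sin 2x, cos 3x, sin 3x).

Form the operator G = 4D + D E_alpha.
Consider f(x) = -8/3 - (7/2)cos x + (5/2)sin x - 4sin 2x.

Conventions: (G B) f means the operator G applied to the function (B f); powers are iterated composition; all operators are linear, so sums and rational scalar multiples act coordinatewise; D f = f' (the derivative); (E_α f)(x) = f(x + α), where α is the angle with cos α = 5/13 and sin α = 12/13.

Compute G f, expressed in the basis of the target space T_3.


the result is g(x) = (369/26)cos x + (339/26)sin x - (4456/169)cos 2x + (960/169)sin 2x

D f = (5/2)cos x + (7/2)sin x - 8cos 2x
(4D) f = 10cos x + 14sin x - 32cos 2x
E_alpha f = -8/3 + (25/26)cos x + (109/26)sin x - (480/169)cos 2x + (476/169)sin 2x
D E_alpha f = (109/26)cos x - (25/26)sin x + (952/169)cos 2x + (960/169)sin 2x
(4D + D E_alpha) f = (369/26)cos x + (339/26)sin x - (4456/169)cos 2x + (960/169)sin 2x


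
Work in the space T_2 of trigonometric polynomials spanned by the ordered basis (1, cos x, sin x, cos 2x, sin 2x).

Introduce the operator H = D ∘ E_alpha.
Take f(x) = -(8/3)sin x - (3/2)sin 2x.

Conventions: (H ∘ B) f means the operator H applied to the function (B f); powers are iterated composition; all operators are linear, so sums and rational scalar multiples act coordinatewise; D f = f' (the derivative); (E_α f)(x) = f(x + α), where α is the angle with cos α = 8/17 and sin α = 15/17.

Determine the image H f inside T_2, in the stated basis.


E_alpha f = -(40/17)cos x - (64/51)sin x - (360/289)cos 2x + (483/578)sin 2x
D E_alpha f = -(64/51)cos x + (40/17)sin x + (483/289)cos 2x + (720/289)sin 2x

g(x) = -(64/51)cos x + (40/17)sin x + (483/289)cos 2x + (720/289)sin 2x


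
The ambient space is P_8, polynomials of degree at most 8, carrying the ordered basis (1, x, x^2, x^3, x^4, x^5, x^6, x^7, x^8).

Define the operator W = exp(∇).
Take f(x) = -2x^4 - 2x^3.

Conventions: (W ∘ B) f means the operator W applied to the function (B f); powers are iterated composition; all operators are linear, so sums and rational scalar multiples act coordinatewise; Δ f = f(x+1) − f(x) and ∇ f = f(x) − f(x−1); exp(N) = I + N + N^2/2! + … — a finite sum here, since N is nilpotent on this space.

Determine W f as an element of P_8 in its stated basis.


order-1 term: -8x^3 + 6x^2 - 2x
order-2 term: -12x^2 + 18x - 8
order-3 term: -8x + 10
order-4 term: -2
the series for exp(∇) f terminates at order 4
exp(∇) f = -2x^4 - 10x^3 - 6x^2 + 8x

the result is g(x) = -2x^4 - 10x^3 - 6x^2 + 8x


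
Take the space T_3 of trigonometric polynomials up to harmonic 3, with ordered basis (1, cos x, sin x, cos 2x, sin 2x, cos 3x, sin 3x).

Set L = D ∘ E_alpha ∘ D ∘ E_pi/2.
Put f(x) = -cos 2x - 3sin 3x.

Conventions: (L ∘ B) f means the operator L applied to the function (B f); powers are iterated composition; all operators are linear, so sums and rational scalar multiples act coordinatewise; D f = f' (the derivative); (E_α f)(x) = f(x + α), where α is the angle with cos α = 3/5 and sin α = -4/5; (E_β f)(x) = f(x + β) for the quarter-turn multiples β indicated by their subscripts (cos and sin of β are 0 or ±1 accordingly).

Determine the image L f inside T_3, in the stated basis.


E_pi/2 f = cos 2x + 3cos 3x
D E_pi/2 f = -2sin 2x - 9sin 3x
E_alpha (D ∘ E_pi/2) f = (48/25)cos 2x + (14/25)sin 2x + (396/125)cos 3x + (1053/125)sin 3x
D E_alpha (D ∘ E_pi/2) f = (28/25)cos 2x - (96/25)sin 2x + (3159/125)cos 3x - (1188/125)sin 3x

the result is g(x) = (28/25)cos 2x - (96/25)sin 2x + (3159/125)cos 3x - (1188/125)sin 3x


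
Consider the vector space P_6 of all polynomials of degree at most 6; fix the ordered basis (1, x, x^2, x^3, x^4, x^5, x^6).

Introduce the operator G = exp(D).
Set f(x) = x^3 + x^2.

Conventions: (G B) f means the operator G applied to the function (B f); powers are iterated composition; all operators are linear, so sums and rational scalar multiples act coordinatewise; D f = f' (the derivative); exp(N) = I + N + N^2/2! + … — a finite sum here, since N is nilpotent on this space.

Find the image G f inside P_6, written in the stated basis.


order-1 term: 3x^2 + 2x
order-2 term: 3x + 1
order-3 term: 1
the series for exp(D) f terminates at order 3
exp(D) f = x^3 + 4x^2 + 5x + 2

the image equals g(x) = x^3 + 4x^2 + 5x + 2


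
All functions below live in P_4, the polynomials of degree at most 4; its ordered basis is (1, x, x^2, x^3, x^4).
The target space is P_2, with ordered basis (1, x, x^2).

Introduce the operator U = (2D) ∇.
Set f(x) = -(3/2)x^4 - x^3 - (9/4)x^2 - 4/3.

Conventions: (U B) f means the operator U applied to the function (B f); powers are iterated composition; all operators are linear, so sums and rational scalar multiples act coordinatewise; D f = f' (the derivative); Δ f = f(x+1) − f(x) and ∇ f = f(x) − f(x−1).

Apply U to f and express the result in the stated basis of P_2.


∇ f = -6x^3 + 6x^2 - (15/2)x + 11/4
D ∇ f = -18x^2 + 12x - 15/2
(2D) ∇ f = -36x^2 + 24x - 15

g(x) = -36x^2 + 24x - 15


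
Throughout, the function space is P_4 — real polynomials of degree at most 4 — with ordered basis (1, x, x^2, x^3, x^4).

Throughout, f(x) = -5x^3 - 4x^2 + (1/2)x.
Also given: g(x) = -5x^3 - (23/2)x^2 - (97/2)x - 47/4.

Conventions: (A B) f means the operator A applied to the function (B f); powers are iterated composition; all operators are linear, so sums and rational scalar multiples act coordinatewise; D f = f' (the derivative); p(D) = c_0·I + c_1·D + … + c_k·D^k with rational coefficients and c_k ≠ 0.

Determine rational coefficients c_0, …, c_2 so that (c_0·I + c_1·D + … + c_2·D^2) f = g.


p(D) = I + (1/2)·D + (3/2)·D^2, i.e. c_0 = 1, c_1 = 1/2, c_2 = 3/2

D^0 f = -5x^3 - 4x^2 + (1/2)x
D^1 f = -15x^2 - 8x + 1/2
D^2 f = -30x - 8
matching coefficients of g against c_0 f + c_1 Df + … from the top degree down determines the c_i
solution: c_0 = 1, c_1 = 1/2, c_2 = 3/2


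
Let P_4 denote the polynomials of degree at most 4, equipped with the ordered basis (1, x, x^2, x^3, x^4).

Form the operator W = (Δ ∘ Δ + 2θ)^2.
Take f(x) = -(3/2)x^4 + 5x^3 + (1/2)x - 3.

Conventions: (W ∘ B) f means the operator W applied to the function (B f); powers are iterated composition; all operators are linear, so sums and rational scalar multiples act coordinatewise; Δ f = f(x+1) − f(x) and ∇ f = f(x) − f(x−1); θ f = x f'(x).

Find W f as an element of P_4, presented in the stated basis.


the image equals g(x) = -96x^4 + 180x^3 - 216x^2 - 118x - 24

Δ f = -6x^3 + 6x^2 + 9x + 4
Δ Δ f = -18x^2 - 6x + 9
θ f = -6x^4 + 15x^3 + (1/2)x
(2θ) f = -12x^4 + 30x^3 + x
(Δ ∘ Δ + 2θ) f = -12x^4 + 30x^3 - 18x^2 - 5x + 9
Δ (Δ ∘ Δ + 2θ) f = -48x^3 + 18x^2 + 6x - 5
Δ Δ (Δ ∘ Δ + 2θ) f = -144x^2 - 108x - 24
θ (Δ ∘ Δ + 2θ) f = -48x^4 + 90x^3 - 36x^2 - 5x
(2θ) (Δ ∘ Δ + 2θ) f = -96x^4 + 180x^3 - 72x^2 - 10x
(Δ ∘ Δ + 2θ) (Δ ∘ Δ + 2θ) f = -96x^4 + 180x^3 - 216x^2 - 118x - 24


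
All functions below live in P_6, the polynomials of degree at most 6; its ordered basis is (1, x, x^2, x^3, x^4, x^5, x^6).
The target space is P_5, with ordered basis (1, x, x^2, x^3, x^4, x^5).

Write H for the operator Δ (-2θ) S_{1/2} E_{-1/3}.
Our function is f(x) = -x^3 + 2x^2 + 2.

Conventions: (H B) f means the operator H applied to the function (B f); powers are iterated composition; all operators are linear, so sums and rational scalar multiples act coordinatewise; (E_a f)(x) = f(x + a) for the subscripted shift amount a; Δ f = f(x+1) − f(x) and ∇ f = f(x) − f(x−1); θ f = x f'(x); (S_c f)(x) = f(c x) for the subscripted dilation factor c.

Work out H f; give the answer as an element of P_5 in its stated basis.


E_{-1/3} f = -x^3 + 3x^2 - (5/3)x + 61/27
S_{1/2} E_{-1/3} f = -(1/8)x^3 + (3/4)x^2 - (5/6)x + 61/27
θ (S_{1/2} E_{-1/3}) f = -(3/8)x^3 + (3/2)x^2 - (5/6)x
(-2θ) (S_{1/2} E_{-1/3}) f = (3/4)x^3 - 3x^2 + (5/3)x
Δ (-2θ) (S_{1/2} E_{-1/3}) f = (9/4)x^2 - (15/4)x - 7/12

the result is g(x) = (9/4)x^2 - (15/4)x - 7/12


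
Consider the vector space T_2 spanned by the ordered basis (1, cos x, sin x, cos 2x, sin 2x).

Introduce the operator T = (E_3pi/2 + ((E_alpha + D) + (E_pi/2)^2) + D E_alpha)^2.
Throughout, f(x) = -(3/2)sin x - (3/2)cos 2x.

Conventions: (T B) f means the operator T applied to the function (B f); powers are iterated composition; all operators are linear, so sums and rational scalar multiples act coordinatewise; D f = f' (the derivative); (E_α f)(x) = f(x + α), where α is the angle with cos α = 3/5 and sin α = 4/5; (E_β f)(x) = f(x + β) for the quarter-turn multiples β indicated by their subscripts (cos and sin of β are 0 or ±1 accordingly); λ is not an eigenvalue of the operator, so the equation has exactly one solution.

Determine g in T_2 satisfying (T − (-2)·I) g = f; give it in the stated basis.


the image equals g(x) = -(126/337)cos x - (111/674)sin x - (9/626)cos 2x + (44/313)sin 2x

write g with unknown coordinates in the stated basis and equate coefficients in (T − (-2)·I) g = f
solving from the highest basis element down gives g = -(126/337)cos x - (111/674)sin x - (9/626)cos 2x + (44/313)sin 2x
check: T g = (252/337)cos x - (789/674)sin x - (921/626)cos 2x - (88/313)sin 2x
so T g − (-2)·g = -(3/2)sin x - (3/2)cos 2x = f ✓


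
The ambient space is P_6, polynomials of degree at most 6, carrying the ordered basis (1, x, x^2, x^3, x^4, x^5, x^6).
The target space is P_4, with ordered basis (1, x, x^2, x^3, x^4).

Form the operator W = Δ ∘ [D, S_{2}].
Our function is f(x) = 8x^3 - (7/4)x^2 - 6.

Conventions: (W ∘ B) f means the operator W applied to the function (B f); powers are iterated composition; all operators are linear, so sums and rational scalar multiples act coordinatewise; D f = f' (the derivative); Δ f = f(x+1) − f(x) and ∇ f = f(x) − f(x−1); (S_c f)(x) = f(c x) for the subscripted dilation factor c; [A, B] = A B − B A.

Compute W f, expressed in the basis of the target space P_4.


the result is g(x) = 192x + 89

S_{2} f = 64x^3 - 7x^2 - 6
D S_{2} f = 192x^2 - 14x
D f = 24x^2 - (7/2)x
S_{2} D f = 96x^2 - 7x
[D, S_{2}] f = 96x^2 - 7x
Δ [D, S_{2}] f = 192x + 89


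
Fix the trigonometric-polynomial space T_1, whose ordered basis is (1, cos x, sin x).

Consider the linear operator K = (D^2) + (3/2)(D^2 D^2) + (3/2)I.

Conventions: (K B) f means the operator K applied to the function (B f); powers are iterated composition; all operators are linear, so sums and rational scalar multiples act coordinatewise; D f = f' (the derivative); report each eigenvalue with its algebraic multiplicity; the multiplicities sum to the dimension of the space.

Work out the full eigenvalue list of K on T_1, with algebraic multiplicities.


image of 1: 3/2
image of cos x: 2cos x
image of sin x: 2sin x
the matrix is diagonal; its diagonal is (3/2, 2, 2)
for a triangular matrix the eigenvalues are the diagonal entries, with algebraic multiplicity their repetition count

λ = 3/2 (multiplicity 1), λ = 2 (multiplicity 2)


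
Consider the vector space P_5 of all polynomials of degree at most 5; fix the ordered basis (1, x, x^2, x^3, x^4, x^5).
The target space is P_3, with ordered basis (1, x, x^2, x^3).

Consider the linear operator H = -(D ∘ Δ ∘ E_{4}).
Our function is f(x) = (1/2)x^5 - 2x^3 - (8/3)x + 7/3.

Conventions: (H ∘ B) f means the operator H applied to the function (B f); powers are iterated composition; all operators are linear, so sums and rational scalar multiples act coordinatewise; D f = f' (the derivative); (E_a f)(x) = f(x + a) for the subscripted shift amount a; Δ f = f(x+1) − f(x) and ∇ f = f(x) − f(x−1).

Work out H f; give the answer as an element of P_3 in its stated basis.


E_{4} f = (1/2)x^5 + 10x^4 + 78x^3 + 296x^2 + (1624/3)x + 1127/3
Δ E_{4} f = (5/2)x^4 + 45x^3 + 299x^2 + (1737/2)x + 5555/6
D Δ E_{4} f = 10x^3 + 135x^2 + 598x + 1737/2
(-(D ∘ Δ ∘ E_{4})) f = -10x^3 - 135x^2 - 598x - 1737/2

the result is g(x) = -10x^3 - 135x^2 - 598x - 1737/2


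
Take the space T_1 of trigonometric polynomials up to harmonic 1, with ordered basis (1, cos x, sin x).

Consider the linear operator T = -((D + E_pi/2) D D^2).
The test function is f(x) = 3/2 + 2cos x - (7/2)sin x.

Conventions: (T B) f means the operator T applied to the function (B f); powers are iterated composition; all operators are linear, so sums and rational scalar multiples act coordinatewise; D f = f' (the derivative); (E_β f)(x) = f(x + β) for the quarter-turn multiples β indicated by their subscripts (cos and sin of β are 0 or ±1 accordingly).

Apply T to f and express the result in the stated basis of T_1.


the result is g(x) = -4cos x + 7sin x

D f = -(7/2)cos x - 2sin x
D D f = -2cos x + (7/2)sin x
D D^2 f = (7/2)cos x + 2sin x
D D D^2 f = 2cos x - (7/2)sin x
E_pi/2 D D^2 f = 2cos x - (7/2)sin x
(D + E_pi/2) D D^2 f = 4cos x - 7sin x
(-((D + E_pi/2) D D^2)) f = -4cos x + 7sin x


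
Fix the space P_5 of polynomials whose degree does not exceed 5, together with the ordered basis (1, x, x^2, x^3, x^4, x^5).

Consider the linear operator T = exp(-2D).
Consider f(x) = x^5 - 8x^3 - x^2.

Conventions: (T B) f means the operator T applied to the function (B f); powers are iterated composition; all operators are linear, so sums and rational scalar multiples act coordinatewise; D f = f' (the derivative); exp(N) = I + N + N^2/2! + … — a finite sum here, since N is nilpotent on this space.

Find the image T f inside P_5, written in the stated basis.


the image equals g(x) = x^5 - 10x^4 + 32x^3 - 33x^2 - 12x + 28

order-1 term: -10x^4 + 48x^2 + 4x
order-2 term: 40x^3 - 96x - 4
order-3 term: -80x^2 + 64
order-4 term: 80x
order-5 term: -32
the series for exp(-2D) f terminates at order 5
exp(-2D) f = x^5 - 10x^4 + 32x^3 - 33x^2 - 12x + 28


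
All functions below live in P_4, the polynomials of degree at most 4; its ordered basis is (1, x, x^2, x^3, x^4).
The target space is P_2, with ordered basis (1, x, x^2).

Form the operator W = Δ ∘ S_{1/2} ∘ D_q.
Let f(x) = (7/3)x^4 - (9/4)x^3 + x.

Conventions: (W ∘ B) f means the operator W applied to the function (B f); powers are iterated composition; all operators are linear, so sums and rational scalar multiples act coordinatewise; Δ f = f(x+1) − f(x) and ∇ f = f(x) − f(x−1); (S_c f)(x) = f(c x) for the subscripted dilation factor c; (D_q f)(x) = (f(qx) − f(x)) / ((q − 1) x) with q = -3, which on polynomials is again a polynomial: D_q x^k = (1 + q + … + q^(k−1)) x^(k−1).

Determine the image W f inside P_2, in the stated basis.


g(x) = -(35/2)x^2 - (203/8)x - 469/48

D_q f = -(140/3)x^3 - (63/4)x^2 + 1
S_{1/2} D_q f = -(35/6)x^3 - (63/16)x^2 + 1
Δ S_{1/2} D_q f = -(35/2)x^2 - (203/8)x - 469/48


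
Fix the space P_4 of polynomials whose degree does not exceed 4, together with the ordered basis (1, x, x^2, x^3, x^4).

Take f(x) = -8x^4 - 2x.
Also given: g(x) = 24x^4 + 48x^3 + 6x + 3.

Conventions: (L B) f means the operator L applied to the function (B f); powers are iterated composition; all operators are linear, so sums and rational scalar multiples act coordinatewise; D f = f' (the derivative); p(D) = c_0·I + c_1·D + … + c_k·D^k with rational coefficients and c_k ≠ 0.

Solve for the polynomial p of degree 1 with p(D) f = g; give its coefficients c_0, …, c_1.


p(D) = -3·I − (3/2)·D, i.e. c_0 = -3, c_1 = -3/2

D^0 f = -8x^4 - 2x
D^1 f = -32x^3 - 2
matching coefficients of g against c_0 f + c_1 Df + … from the top degree down determines the c_i
solution: c_0 = -3, c_1 = -3/2


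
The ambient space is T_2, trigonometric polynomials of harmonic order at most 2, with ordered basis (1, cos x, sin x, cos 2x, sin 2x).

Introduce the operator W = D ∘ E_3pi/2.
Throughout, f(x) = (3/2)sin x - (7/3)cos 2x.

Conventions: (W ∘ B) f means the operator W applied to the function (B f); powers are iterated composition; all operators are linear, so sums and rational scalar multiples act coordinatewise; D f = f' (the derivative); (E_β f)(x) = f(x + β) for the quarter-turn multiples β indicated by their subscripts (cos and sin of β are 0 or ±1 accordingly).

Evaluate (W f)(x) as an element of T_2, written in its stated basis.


the image equals g(x) = (3/2)sin x - (14/3)sin 2x

E_3pi/2 f = -(3/2)cos x + (7/3)cos 2x
D E_3pi/2 f = (3/2)sin x - (14/3)sin 2x


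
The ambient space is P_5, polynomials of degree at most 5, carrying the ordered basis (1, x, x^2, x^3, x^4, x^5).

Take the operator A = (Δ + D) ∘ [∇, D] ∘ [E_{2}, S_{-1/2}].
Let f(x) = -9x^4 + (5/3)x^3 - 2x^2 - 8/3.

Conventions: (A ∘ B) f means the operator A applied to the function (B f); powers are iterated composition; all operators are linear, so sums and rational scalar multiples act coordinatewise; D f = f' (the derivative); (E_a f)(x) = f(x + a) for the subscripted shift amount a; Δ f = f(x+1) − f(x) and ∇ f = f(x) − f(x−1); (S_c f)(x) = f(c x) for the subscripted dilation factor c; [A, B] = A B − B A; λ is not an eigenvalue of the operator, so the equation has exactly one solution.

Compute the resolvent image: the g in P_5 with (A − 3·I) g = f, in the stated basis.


the image equals g(x) = 3x^4 - (5/9)x^3 + (2/3)x^2 + 8/9

write g with unknown coordinates in the stated basis and equate coefficients in (A − 3·I) g = f
solving from the highest basis element down gives g = 3x^4 - (5/9)x^3 + (2/3)x^2 + 8/9
check: A g = 0
so A g − 3·g = -9x^4 + (5/3)x^3 - 2x^2 - 8/3 = f ✓


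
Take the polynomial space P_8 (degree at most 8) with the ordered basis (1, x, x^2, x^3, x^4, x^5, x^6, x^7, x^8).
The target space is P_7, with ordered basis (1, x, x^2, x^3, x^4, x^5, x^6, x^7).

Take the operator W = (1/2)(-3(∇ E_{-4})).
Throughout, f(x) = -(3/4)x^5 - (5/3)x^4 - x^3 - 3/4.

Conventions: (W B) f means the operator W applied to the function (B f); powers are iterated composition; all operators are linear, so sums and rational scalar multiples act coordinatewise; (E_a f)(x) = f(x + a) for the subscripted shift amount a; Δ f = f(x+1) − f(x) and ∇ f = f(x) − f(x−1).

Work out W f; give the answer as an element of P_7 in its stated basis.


E_{-4} f = -(3/4)x^5 + (40/3)x^4 - (283/3)x^3 + 332x^2 - (1744/3)x + 4855/12
∇ E_{-4} f = -(15/4)x^4 + (365/6)x^3 - (741/2)x^2 + (12049/12)x - 4087/4
(-3(∇ E_{-4})) f = (45/4)x^4 - (365/2)x^3 + (2223/2)x^2 - (12049/4)x + 12261/4
((1/2)(-3(∇ E_{-4}))) f = (45/8)x^4 - (365/4)x^3 + (2223/4)x^2 - (12049/8)x + 12261/8

the image equals g(x) = (45/8)x^4 - (365/4)x^3 + (2223/4)x^2 - (12049/8)x + 12261/8


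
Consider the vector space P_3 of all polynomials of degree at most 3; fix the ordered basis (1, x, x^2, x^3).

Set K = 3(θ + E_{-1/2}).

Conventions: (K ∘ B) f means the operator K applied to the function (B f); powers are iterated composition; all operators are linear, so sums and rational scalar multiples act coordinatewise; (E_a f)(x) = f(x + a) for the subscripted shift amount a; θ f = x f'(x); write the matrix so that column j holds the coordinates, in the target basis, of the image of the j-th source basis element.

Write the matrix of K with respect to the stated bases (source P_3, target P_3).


the matrix is [[3, -3/2, 3/4, -3/8]; [0, 6, -3, 9/4]; [0, 0, 9, -9/2]; [0, 0, 0, 12]] (rows listed top to bottom)

image of 1: 3
image of x: 6x - 3/2
image of x^2: 9x^2 - 3x + 3/4
image of x^3: 12x^3 - (9/2)x^2 + (9/4)x - 3/8
each image's coordinates form column j of the matrix


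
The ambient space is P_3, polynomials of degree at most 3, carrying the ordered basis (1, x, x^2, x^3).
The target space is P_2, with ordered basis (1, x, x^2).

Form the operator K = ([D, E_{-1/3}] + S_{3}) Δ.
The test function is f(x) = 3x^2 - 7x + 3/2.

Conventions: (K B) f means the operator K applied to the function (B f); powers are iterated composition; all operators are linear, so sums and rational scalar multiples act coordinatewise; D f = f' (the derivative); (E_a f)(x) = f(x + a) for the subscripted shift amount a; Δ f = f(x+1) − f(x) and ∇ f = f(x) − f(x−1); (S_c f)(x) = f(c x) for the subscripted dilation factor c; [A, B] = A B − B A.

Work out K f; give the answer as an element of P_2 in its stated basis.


Δ f = 6x - 4
E_{-1/3} Δ f = 6x - 6
D E_{-1/3} Δ f = 6
D Δ f = 6
E_{-1/3} D Δ f = 6
[D, E_{-1/3}] Δ f = 0
S_{3} Δ f = 18x - 4
([D, E_{-1/3}] + S_{3}) Δ f = 18x - 4

g(x) = 18x - 4


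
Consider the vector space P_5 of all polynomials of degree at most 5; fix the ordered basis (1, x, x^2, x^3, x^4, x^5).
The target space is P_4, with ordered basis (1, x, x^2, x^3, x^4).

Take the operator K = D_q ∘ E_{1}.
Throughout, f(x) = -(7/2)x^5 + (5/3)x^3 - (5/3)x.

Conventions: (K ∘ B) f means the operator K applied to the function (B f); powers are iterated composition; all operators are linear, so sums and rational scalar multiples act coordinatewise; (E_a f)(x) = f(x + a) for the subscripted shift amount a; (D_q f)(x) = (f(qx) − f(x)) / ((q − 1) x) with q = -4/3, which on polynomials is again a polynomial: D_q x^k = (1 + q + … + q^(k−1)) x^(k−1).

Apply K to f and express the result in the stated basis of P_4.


the result is g(x) = -(1267/162)x^4 + (875/54)x^3 - (1300/27)x^2 + 10x - 85/6

E_{1} f = -(7/2)x^5 - (35/2)x^4 - (100/3)x^3 - 30x^2 - (85/6)x - 7/2
D_q E_{1} f = -(1267/162)x^4 + (875/54)x^3 - (1300/27)x^2 + 10x - 85/6


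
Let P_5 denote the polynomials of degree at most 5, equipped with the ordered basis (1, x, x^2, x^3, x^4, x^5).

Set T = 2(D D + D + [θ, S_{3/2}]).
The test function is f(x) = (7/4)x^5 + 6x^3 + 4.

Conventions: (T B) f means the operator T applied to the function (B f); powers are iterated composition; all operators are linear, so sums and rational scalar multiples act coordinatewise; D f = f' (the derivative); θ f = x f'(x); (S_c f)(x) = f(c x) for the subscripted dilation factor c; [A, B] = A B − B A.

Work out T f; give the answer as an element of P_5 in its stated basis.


g(x) = (35/2)x^4 + 70x^3 + 36x^2 + 72x

D f = (35/4)x^4 + 18x^2
D D f = 35x^3 + 36x
D f = (35/4)x^4 + 18x^2
S_{3/2} f = (1701/128)x^5 + (81/4)x^3 + 4
θ S_{3/2} f = (8505/128)x^5 + (243/4)x^3
θ f = (35/4)x^5 + 18x^3
S_{3/2} θ f = (8505/128)x^5 + (243/4)x^3
[θ, S_{3/2}] f = 0
(D D + D + [θ, S_{3/2}]) f = (35/4)x^4 + 35x^3 + 18x^2 + 36x
(2(D D + D + [θ, S_{3/2}])) f = (35/2)x^4 + 70x^3 + 36x^2 + 72x


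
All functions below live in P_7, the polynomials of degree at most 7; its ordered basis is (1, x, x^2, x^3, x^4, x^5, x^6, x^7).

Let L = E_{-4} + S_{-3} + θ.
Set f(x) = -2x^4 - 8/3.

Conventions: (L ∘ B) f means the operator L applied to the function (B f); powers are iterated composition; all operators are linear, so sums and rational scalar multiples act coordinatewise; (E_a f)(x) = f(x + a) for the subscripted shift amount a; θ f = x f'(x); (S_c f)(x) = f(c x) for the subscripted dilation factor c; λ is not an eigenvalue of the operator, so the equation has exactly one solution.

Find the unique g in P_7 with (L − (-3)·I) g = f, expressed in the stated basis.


write g with unknown coordinates in the stated basis and equate coefficients in (L − (-3)·I) g = f
solving from the highest basis element down gives g = -(2/89)x^4 + (8/445)x^3 + (352/2225)x^2 - (5952/2225)x - 12008/6675
check: L g = -(172/89)x^4 - (24/445)x^3 - (1056/2225)x^2 + (17856/2225)x + 18224/6675
so L g − (-3)·g = -2x^4 - 8/3 = f ✓

the result is g(x) = -(2/89)x^4 + (8/445)x^3 + (352/2225)x^2 - (5952/2225)x - 12008/6675


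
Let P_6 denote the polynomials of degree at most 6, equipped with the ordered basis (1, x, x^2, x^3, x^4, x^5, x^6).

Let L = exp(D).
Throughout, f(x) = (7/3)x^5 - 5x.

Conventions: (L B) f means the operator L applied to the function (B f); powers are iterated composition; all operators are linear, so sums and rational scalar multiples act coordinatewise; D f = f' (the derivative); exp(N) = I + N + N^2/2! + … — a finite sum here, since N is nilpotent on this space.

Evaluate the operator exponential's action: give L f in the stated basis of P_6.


order-1 term: (35/3)x^4 - 5
order-2 term: (70/3)x^3
order-3 term: (70/3)x^2
order-4 term: (35/3)x
order-5 term: 7/3
the series for exp(D) f terminates at order 5
exp(D) f = (7/3)x^5 + (35/3)x^4 + (70/3)x^3 + (70/3)x^2 + (20/3)x - 8/3

g(x) = (7/3)x^5 + (35/3)x^4 + (70/3)x^3 + (70/3)x^2 + (20/3)x - 8/3


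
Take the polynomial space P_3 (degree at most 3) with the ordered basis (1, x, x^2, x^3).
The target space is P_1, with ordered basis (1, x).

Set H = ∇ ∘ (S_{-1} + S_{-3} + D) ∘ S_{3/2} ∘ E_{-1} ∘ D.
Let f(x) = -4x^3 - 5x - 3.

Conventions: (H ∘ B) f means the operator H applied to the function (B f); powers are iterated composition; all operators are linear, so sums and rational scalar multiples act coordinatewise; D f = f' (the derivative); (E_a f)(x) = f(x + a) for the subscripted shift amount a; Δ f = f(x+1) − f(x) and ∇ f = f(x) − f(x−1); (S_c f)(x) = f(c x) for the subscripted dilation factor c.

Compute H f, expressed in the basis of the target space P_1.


D f = -12x^2 - 5
E_{-1} D f = -12x^2 + 24x - 17
S_{3/2} E_{-1} D f = -27x^2 + 36x - 17
S_{-1} (S_{3/2} ∘ E_{-1} ∘ D) f = -27x^2 - 36x - 17
S_{-3} (S_{3/2} ∘ E_{-1} ∘ D) f = -243x^2 - 108x - 17
D (S_{3/2} ∘ E_{-1} ∘ D) f = -54x + 36
(S_{-1} + S_{-3} + D) (S_{3/2} ∘ E_{-1} ∘ D) f = -270x^2 - 198x + 2
∇ (S_{-1} + S_{-3} + D) (S_{3/2} ∘ E_{-1} ∘ D) f = -540x + 72

g(x) = -540x + 72


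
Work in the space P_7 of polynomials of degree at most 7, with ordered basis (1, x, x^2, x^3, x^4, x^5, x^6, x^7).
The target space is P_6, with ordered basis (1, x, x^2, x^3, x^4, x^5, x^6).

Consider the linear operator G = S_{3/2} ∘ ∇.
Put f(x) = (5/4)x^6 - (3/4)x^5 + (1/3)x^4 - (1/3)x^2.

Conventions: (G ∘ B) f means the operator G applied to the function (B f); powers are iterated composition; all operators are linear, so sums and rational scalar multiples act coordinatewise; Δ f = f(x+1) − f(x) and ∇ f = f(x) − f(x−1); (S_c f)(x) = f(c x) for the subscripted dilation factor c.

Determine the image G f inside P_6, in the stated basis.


the image equals g(x) = (3645/64)x^5 - (3645/32)x^4 + (1827/16)x^3 - (1017/16)x^2 + (143/8)x - 2

∇ f = (15/2)x^5 - (45/2)x^4 + (203/6)x^3 - (113/4)x^2 + (143/12)x - 2
S_{3/2} ∇ f = (3645/64)x^5 - (3645/32)x^4 + (1827/16)x^3 - (1017/16)x^2 + (143/8)x - 2


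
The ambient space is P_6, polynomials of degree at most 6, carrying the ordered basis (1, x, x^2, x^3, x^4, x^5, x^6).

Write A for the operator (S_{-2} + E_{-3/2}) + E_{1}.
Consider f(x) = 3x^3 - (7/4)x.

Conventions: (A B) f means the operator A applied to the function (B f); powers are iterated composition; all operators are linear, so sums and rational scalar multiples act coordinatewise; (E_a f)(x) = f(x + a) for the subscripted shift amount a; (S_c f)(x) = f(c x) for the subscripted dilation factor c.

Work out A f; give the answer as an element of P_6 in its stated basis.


S_{-2} f = -24x^3 + (7/2)x
E_{-3/2} f = 3x^3 - (27/2)x^2 + (37/2)x - 15/2
(S_{-2} + E_{-3/2}) f = -21x^3 - (27/2)x^2 + 22x - 15/2
E_{1} f = 3x^3 + 9x^2 + (29/4)x + 5/4
((S_{-2} + E_{-3/2}) + E_{1}) f = -18x^3 - (9/2)x^2 + (117/4)x - 25/4

the image equals g(x) = -18x^3 - (9/2)x^2 + (117/4)x - 25/4


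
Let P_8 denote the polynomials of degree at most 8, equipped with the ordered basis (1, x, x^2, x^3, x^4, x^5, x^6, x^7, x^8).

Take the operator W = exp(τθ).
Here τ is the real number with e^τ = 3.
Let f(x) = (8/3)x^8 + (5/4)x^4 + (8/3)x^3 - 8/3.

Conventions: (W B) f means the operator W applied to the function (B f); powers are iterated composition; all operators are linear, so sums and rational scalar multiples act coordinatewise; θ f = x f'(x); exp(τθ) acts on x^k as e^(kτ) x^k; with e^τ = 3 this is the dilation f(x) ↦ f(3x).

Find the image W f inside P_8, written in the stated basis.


g(x) = 17496x^8 + (405/4)x^4 + 72x^3 - 8/3

exp(τθ) x^k = e^(kτ) x^k; with e^τ = 3 this sends x^k to 3^k x^k
x^3 ↦ 27 x^3
x^4 ↦ 81 x^4
x^8 ↦ 6561 x^8
applying this coordinatewise to f: exp(τθ) f = 17496x^8 + (405/4)x^4 + 72x^3 - 8/3


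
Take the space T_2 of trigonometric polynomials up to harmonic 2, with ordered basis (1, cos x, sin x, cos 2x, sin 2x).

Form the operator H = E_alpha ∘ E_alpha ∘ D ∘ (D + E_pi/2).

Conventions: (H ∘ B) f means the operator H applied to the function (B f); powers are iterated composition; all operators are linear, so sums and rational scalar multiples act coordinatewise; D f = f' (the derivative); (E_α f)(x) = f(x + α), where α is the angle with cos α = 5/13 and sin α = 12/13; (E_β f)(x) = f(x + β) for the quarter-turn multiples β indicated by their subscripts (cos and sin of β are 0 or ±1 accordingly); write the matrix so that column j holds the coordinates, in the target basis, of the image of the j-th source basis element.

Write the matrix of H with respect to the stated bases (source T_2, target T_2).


the matrix is [[0, 0, 0, 0, 0]; [0, 238/169, -240/169, 0, 0]; [0, 240/169, 238/169, 0, 0]; [0, 0, 0, -56164/28561, 114718/28561]; [0, 0, 0, -114718/28561, -56164/28561]] (rows listed top to bottom)

image of 1: 0
image of cos x: (238/169)cos x + (240/169)sin x
image of sin x: -(240/169)cos x + (238/169)sin x
image of cos 2x: -(56164/28561)cos 2x - (114718/28561)sin 2x
image of sin 2x: (114718/28561)cos 2x - (56164/28561)sin 2x
each image's coordinates form column j of the matrix


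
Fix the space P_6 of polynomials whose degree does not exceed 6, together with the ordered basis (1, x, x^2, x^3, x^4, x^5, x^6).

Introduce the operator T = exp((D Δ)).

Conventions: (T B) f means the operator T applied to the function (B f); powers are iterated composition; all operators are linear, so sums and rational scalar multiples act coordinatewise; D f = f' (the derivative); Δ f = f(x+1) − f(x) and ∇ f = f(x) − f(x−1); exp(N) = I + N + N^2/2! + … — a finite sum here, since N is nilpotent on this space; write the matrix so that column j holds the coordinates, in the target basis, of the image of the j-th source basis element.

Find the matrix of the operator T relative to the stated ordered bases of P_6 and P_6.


image of 1: 1
image of x: x
image of x^2: x^2 + 2
image of x^3: x^3 + 6x + 3
image of x^4: x^4 + 12x^2 + 12x + 16
image of x^5: x^5 + 20x^3 + 30x^2 + 80x + 65
image of x^6: x^6 + 30x^4 + 60x^3 + 240x^2 + 390x + 336
each image's coordinates form column j of the matrix

the matrix is [[1, 0, 2, 3, 16, 65, 336]; [0, 1, 0, 6, 12, 80, 390]; [0, 0, 1, 0, 12, 30, 240]; [0, 0, 0, 1, 0, 20, 60]; [0, 0, 0, 0, 1, 0, 30]; [0, 0, 0, 0, 0, 1, 0]; [0, 0, 0, 0, 0, 0, 1]] (rows listed top to bottom)


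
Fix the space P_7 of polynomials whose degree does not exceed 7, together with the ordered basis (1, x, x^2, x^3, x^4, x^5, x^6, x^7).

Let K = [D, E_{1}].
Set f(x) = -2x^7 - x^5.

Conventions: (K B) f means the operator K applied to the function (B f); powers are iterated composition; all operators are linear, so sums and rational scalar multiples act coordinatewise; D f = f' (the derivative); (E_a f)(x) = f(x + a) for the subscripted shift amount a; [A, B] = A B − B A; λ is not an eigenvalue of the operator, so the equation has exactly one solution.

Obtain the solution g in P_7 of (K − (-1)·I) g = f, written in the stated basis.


g(x) = -2x^7 - x^5

write g with unknown coordinates in the stated basis and equate coefficients in (K − (-1)·I) g = f
solving from the highest basis element down gives g = -2x^7 - x^5
check: K g = 0
so K g − (-1)·g = -2x^7 - x^5 = f ✓


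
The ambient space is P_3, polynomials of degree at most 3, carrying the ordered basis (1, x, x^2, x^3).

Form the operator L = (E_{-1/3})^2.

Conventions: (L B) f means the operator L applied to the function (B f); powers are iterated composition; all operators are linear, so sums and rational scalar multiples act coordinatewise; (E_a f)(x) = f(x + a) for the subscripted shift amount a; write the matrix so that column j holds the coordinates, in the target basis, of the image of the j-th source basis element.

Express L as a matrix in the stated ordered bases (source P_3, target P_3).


the matrix is [[1, -2/3, 4/9, -8/27]; [0, 1, -4/3, 4/3]; [0, 0, 1, -2]; [0, 0, 0, 1]] (rows listed top to bottom)

image of 1: 1
image of x: x - 2/3
image of x^2: x^2 - (4/3)x + 4/9
image of x^3: x^3 - 2x^2 + (4/3)x - 8/27
each image's coordinates form column j of the matrix


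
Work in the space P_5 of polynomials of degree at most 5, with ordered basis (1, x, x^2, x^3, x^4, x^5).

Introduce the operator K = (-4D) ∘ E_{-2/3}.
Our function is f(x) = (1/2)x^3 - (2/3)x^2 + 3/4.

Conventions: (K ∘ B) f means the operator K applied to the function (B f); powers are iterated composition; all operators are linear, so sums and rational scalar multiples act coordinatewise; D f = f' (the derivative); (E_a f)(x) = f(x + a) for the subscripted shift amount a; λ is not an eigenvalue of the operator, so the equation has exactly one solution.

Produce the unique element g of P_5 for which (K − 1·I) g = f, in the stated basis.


g(x) = -(1/2)x^3 + (20/3)x^2 - (184/3)x + 10181/36

write g with unknown coordinates in the stated basis and equate coefficients in (K − 1·I) g = f
solving from the highest basis element down gives g = -(1/2)x^3 + (20/3)x^2 - (184/3)x + 10181/36
check: K g = 6x^2 - (184/3)x + 2552/9
so K g − 1·g = (1/2)x^3 - (2/3)x^2 + 3/4 = f ✓


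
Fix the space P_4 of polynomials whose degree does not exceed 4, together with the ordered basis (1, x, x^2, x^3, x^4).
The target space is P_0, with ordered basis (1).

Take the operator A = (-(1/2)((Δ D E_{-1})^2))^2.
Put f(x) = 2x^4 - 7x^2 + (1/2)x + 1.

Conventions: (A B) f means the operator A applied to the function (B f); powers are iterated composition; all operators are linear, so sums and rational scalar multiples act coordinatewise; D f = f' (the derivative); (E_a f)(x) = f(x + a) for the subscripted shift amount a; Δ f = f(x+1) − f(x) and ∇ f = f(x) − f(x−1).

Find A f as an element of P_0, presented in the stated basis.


E_{-1} f = 2x^4 - 8x^3 + 5x^2 + (13/2)x - 9/2
D E_{-1} f = 8x^3 - 24x^2 + 10x + 13/2
Δ D E_{-1} f = 24x^2 - 24x - 6
E_{-1} (Δ D E_{-1}) f = 24x^2 - 72x + 42
D E_{-1} (Δ D E_{-1}) f = 48x - 72
Δ D E_{-1} (Δ D E_{-1}) f = 48
(-(1/2)((Δ D E_{-1})^2)) f = -24
E_{-1} (-(1/2)((Δ D E_{-1})^2)) f = -24
D E_{-1} (-(1/2)((Δ D E_{-1})^2)) f = 0
Δ D E_{-1} (-(1/2)((Δ D E_{-1})^2)) f = 0
E_{-1} (Δ D E_{-1}) (-(1/2)((Δ D E_{-1})^2)) f = 0
D E_{-1} (Δ D E_{-1}) (-(1/2)((Δ D E_{-1})^2)) f = 0
Δ D E_{-1} (Δ D E_{-1}) (-(1/2)((Δ D E_{-1})^2)) f = 0
(-(1/2)((Δ D E_{-1})^2)) (-(1/2)((Δ D E_{-1})^2)) f = 0

the image equals g(x) = 0


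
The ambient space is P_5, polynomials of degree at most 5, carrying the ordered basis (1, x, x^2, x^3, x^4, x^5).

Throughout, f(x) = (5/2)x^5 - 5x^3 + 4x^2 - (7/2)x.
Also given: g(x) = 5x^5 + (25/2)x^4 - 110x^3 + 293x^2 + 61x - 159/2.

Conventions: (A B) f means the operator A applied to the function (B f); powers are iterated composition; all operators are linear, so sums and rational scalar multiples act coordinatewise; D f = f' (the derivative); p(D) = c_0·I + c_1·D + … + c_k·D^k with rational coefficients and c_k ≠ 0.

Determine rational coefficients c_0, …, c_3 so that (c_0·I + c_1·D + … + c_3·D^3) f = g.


c_0 = 2, c_1 = 1, c_2 = -2, c_3 = 2

D^0 f = (5/2)x^5 - 5x^3 + 4x^2 - (7/2)x
D^1 f = (25/2)x^4 - 15x^2 + 8x - 7/2
D^2 f = 50x^3 - 30x + 8
D^3 f = 150x^2 - 30
matching coefficients of g against c_0 f + c_1 Df + … from the top degree down determines the c_i
solution: c_0 = 2, c_1 = 1, c_2 = -2, c_3 = 2


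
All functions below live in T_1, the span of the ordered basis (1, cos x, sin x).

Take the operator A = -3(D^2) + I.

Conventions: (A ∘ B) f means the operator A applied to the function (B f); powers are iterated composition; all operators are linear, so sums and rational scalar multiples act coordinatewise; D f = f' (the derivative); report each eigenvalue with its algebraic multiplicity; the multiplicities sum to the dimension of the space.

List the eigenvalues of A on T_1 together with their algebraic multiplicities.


image of 1: 1
image of cos x: 4cos x
image of sin x: 4sin x
the matrix is diagonal; its diagonal is (1, 4, 4)
for a triangular matrix the eigenvalues are the diagonal entries, with algebraic multiplicity their repetition count

λ = 1 (multiplicity 1), λ = 4 (multiplicity 2)
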